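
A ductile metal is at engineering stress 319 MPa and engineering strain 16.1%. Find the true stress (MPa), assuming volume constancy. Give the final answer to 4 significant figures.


sigma_true = sigma_eng * (1 + epsilon_eng)
sigma_true = 319 * (1 + 0.161)
sigma_true = 370.4 MPa


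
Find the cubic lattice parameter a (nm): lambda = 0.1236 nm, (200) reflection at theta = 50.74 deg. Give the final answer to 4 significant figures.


d = lambda / (2*sin(theta))
d = 0.1236 / (2*sin(50.74 deg))
d = 0.0798159 nm
a = d * sqrt(h^2+k^2+l^2) = 0.0798159 * sqrt(4)
a = 0.1596 nm


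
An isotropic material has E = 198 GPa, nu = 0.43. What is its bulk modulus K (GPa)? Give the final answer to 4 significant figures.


K = E / (3*(1-2*nu))
K = 198 / (3*(1-2*0.43))
K = 471.4 GPa


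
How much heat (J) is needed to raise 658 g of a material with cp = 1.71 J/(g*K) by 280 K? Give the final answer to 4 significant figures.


Q = m * cp * dT
Q = 658 * 1.71 * 280
Q = 315100 J


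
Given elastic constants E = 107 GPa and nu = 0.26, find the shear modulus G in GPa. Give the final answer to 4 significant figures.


G = E / (2*(1+nu))
G = 107 / (2*(1+0.26))
G = 42.46 GPa


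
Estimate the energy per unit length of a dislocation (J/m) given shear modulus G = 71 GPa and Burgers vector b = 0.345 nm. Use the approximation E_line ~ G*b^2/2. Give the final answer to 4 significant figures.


E = G*b^2/2
b = 0.345 nm = 3.45e-10 m
G = 71 GPa = 7.1e+10 Pa
E = 0.5 * 7.1e+10 * (3.45e-10)^2
E = 4.225e-09 J/m


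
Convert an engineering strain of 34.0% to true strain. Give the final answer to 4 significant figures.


epsilon_true = ln(1 + epsilon_eng)
epsilon_true = ln(1 + 0.34)
epsilon_true = 0.2927


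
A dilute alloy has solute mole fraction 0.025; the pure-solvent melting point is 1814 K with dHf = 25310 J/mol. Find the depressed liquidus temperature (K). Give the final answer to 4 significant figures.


dT = R*Tm^2*x / dHf
dT = 8.314 * 1814^2 * 0.025 / 25310
dT = 27.0229 K
T_new = 1814 - 27.0229 = 1787 K


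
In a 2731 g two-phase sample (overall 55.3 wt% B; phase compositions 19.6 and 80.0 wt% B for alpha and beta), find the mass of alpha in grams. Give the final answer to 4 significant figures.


f_alpha = (C_beta - C0) / (C_beta - C_alpha)
f_alpha = (80.0 - 55.3) / (80.0 - 19.6) = 0.40894
m_alpha = f_alpha * m_total = 0.40894 * 2731 = 1117 g


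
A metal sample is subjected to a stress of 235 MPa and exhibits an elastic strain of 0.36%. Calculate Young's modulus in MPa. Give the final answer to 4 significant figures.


E = sigma / epsilon
epsilon = 0.36% = 3.6e-03
E = 235 / 3.6e-03
E = 65280 MPa


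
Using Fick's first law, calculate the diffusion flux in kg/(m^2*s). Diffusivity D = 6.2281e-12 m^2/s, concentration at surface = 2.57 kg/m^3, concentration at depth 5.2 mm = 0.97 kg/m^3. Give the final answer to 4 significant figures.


J = -D * (dC/dx) = D * (C1 - C2) / dx
J = 6.2281e-12 * (2.57 - 0.97) / 5.2e-03
J = 1.916e-09 kg/(m^2*s)


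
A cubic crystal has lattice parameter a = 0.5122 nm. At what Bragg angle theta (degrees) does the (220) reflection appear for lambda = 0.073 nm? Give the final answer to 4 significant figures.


d = a / sqrt(h^2+k^2+l^2)
d = 0.5122 / sqrt(8) = 0.18109 nm
lambda = 2*d*sin(theta)  =>  sin(theta) = lambda / (2*d)
sin(theta) = 0.073 / (2 * 0.18109) = 0.201557
theta = 11.63 deg


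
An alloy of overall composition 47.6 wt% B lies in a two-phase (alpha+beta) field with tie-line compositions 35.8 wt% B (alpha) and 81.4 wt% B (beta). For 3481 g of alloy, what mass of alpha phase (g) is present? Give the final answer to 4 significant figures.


f_alpha = (C_beta - C0) / (C_beta - C_alpha)
f_alpha = (81.4 - 47.6) / (81.4 - 35.8) = 0.741228
m_alpha = f_alpha * m_total = 0.741228 * 3481 = 2580 g


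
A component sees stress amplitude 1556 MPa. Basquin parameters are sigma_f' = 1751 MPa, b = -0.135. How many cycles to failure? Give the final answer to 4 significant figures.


sigma_a = sigma_f' * (2*Nf)^b
2*Nf = (sigma_a / sigma_f')^(1/b)
2*Nf = (1556 / 1751)^(1/-0.135)
2*Nf = 2.39787
Nf = 1.199 cycles


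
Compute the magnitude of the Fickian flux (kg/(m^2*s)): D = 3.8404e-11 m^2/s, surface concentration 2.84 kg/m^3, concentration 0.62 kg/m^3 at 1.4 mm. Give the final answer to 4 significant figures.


J = -D * (dC/dx) = D * (C1 - C2) / dx
J = 3.8404e-11 * (2.84 - 0.62) / 1.4e-03
J = 6.09e-08 kg/(m^2*s)


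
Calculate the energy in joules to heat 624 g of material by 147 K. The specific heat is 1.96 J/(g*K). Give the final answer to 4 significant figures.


Q = m * cp * dT
Q = 624 * 1.96 * 147
Q = 179800 J


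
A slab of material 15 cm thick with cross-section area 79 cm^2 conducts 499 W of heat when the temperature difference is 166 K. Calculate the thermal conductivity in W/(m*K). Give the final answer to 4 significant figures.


k = Q*L / (A*dT)
L = 0.15 m, A = 7.9e-03 m^2
k = 499 * 0.15 / (7.9e-03 * 166)
k = 57.08 W/(m*K)


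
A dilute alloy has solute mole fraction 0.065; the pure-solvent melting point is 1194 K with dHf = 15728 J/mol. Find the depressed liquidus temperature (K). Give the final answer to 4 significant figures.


dT = R*Tm^2*x / dHf
dT = 8.314 * 1194^2 * 0.065 / 15728
dT = 48.9845 K
T_new = 1194 - 48.9845 = 1145 K


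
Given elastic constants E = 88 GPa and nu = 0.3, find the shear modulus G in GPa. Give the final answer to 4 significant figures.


G = E / (2*(1+nu))
G = 88 / (2*(1+0.3))
G = 33.85 GPa


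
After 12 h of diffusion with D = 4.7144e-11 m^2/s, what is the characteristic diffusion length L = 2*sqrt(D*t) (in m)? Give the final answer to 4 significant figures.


t = 12 hr = 43200 s
Diffusion length = 2*sqrt(D*t)
= 2*sqrt(4.7144e-11 * 43200)
= 2.854e-03 m


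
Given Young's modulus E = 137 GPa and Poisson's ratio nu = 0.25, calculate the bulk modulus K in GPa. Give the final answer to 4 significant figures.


K = E / (3*(1-2*nu))
K = 137 / (3*(1-2*0.25))
K = 91.33 GPa


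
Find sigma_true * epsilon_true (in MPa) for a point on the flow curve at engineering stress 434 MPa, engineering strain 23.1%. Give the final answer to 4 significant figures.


sigma_true = sigma_eng * (1 + epsilon_eng)
sigma_true = 434 * (1 + 0.231) = 534.254 MPa
epsilon_true = ln(1 + epsilon_eng)
epsilon_true = ln(1 + 0.231) = 0.207827
sigma_true * epsilon_true = 534.254 * 0.207827 = 111 MPa


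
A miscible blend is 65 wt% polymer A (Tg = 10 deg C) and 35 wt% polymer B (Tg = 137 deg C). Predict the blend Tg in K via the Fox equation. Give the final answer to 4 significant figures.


1/Tg = w1/Tg1 + w2/Tg2 (in Kelvin)
Tg1 = 283.15 K, Tg2 = 410.15 K
1/Tg = 0.65/283.15 + 0.35/410.15
Tg = 317.6 K


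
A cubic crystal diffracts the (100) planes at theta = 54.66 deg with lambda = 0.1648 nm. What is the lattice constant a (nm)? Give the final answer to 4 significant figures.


d = lambda / (2*sin(theta))
d = 0.1648 / (2*sin(54.66 deg))
d = 0.101013 nm
a = d * sqrt(h^2+k^2+l^2) = 0.101013 * sqrt(1)
a = 0.101 nm


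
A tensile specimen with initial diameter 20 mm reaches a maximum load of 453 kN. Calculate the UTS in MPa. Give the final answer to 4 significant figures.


A0 = pi*(d/2)^2 = pi*(20/2)^2 = 314.159 mm^2
UTS = F_max / A0 = 453*1000 / 314.159
UTS = 1442 MPa


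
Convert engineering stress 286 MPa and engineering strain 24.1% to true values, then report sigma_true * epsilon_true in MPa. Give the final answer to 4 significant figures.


sigma_true = sigma_eng * (1 + epsilon_eng)
sigma_true = 286 * (1 + 0.241) = 354.926 MPa
epsilon_true = ln(1 + epsilon_eng)
epsilon_true = ln(1 + 0.241) = 0.215918
sigma_true * epsilon_true = 354.926 * 0.215918 = 76.63 MPa


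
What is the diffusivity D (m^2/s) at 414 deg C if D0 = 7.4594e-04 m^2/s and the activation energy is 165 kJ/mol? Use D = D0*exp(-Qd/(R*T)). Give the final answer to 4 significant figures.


D = D0 * exp(-Qd / (R*T))
T = 687.15 K
D = 7.4594e-04 * exp(-165e3 / (8.314 * 687.15))
D = 2.136e-16 m^2/s


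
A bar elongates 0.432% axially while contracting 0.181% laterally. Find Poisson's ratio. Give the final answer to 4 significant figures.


nu = -epsilon_lat / epsilon_axial
Lateral strain is contraction (negative), so using magnitudes:
nu = 0.181 / 0.432
nu = 0.419


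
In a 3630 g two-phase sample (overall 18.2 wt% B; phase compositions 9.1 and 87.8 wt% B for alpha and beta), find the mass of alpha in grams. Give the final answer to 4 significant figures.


f_alpha = (C_beta - C0) / (C_beta - C_alpha)
f_alpha = (87.8 - 18.2) / (87.8 - 9.1) = 0.884371
m_alpha = f_alpha * m_total = 0.884371 * 3630 = 3210 g


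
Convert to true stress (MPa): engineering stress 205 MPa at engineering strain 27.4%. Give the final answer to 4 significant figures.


sigma_true = sigma_eng * (1 + epsilon_eng)
sigma_true = 205 * (1 + 0.274)
sigma_true = 261.2 MPa


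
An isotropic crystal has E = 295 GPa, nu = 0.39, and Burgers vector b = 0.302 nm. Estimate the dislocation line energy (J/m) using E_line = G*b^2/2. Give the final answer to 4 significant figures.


Step 1: G = E / (2*(1+nu))
G = 295 / (2*(1+0.39)) = 106.115 GPa = 1.06115e+11 Pa
Step 2: E_line = G*b^2/2
b = 0.302 nm = 3.02e-10 m
E_line = 0.5 * 1.06115e+11 * (3.02e-10)^2 = 4.839e-09 J/m


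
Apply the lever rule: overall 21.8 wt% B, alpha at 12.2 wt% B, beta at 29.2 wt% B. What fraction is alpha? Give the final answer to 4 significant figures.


f_alpha = (C_beta - C0) / (C_beta - C_alpha)
f_alpha = (29.2 - 21.8) / (29.2 - 12.2)
f_alpha = 0.4353


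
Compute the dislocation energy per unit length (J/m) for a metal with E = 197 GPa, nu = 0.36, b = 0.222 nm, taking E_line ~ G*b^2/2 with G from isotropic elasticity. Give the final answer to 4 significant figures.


Step 1: G = E / (2*(1+nu))
G = 197 / (2*(1+0.36)) = 72.4265 GPa = 7.24265e+10 Pa
Step 2: E_line = G*b^2/2
b = 0.222 nm = 2.22e-10 m
E_line = 0.5 * 7.24265e+10 * (2.22e-10)^2 = 1.785e-09 J/m


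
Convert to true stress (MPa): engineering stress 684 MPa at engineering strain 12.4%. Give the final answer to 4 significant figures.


sigma_true = sigma_eng * (1 + epsilon_eng)
sigma_true = 684 * (1 + 0.124)
sigma_true = 768.8 MPa


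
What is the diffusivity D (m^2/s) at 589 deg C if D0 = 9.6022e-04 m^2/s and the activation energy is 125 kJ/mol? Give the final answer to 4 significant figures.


D = D0 * exp(-Qd / (R*T))
T = 862.15 K
D = 9.6022e-04 * exp(-125e3 / (8.314 * 862.15))
D = 2.563e-11 m^2/s


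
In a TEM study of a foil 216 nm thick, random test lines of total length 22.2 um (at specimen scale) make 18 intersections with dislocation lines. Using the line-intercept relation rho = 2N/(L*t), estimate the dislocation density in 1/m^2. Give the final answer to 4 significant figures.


rho = 2N / (L * t)
L = 22.2 um = 2.22e-05 m, t = 216 nm = 2.16e-07 m
rho = 2 * 18 / (2.22e-05 * 2.16e-07)
rho = 7.508e+12 1/m^2


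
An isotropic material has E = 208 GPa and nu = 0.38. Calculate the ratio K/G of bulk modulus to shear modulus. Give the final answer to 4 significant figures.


G = E / (2*(1+nu))
G = 208 / (2*(1+0.38)) = 75.3623 GPa
K = E / (3*(1-2*nu))
K = 208 / (3*(1-2*0.38)) = 288.889 GPa
K/G = 288.889 / 75.3623 = 3.833


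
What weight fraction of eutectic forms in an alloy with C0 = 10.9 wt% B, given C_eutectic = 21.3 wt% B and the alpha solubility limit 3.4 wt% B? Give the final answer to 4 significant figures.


f_primary = (C_e - C0) / (C_e - C_alpha_max)
f_primary = (21.3 - 10.9) / (21.3 - 3.4)
f_primary = 0.581006
f_eutectic = 1 - 0.581006 = 0.419


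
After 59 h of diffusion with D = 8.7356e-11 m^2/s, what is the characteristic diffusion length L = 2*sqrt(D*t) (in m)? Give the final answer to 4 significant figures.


t = 59 hr = 212400 s
Diffusion length = 2*sqrt(D*t)
= 2*sqrt(8.7356e-11 * 212400)
= 8.615e-03 m


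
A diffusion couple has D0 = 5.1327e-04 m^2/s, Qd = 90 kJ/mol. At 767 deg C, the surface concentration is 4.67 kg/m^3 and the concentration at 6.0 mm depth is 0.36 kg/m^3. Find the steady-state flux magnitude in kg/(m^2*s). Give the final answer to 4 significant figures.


Step 1: D = D0 * exp(-Qd/(R*T))
T = 767 + 273.15 = 1040.15 K
D = 5.1327e-04 * exp(-90e3 / (8.314 * 1040.15)) = 1.5507e-08 m^2/s
Step 2: J = D * (C1 - C2) / dx
J = 1.5507e-08 * (4.67 - 0.36) / 6e-03
J = 1.114e-05 kg/(m^2*s)


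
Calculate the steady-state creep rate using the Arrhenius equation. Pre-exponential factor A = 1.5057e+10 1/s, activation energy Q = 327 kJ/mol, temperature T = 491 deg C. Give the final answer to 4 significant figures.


rate = A * exp(-Q / (R*T))
T = 491 + 273.15 = 764.15 K
rate = 1.5057e+10 * exp(-327e3 / (8.314 * 764.15))
rate = 6.673e-13 1/s


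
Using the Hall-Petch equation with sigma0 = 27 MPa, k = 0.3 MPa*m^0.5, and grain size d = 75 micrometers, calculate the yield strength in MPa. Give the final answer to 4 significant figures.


sigma_y = sigma0 + k / sqrt(d)
d = 75 um = 7.5e-05 m
sigma_y = 27 + 0.3 / sqrt(7.5e-05)
sigma_y = 61.64 MPa


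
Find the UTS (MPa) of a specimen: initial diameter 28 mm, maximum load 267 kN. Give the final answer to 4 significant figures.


A0 = pi*(d/2)^2 = pi*(28/2)^2 = 615.752 mm^2
UTS = F_max / A0 = 267*1000 / 615.752
UTS = 433.6 MPa


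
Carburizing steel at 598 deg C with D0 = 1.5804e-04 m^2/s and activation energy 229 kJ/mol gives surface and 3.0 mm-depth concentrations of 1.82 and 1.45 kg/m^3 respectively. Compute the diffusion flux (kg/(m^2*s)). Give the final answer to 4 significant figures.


Step 1: D = D0 * exp(-Qd/(R*T))
T = 598 + 273.15 = 871.15 K
D = 1.5804e-04 * exp(-229e3 / (8.314 * 871.15)) = 2.93294e-18 m^2/s
Step 2: J = D * (C1 - C2) / dx
J = 2.93294e-18 * (1.82 - 1.45) / 3e-03
J = 3.617e-16 kg/(m^2*s)


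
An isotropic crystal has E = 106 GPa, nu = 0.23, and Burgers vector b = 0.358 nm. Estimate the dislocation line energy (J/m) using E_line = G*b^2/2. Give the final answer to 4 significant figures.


Step 1: G = E / (2*(1+nu))
G = 106 / (2*(1+0.23)) = 43.0894 GPa = 4.30894e+10 Pa
Step 2: E_line = G*b^2/2
b = 0.358 nm = 3.58e-10 m
E_line = 0.5 * 4.30894e+10 * (3.58e-10)^2 = 2.761e-09 J/m


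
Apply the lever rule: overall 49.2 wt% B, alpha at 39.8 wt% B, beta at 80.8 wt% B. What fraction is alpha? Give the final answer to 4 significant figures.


f_alpha = (C_beta - C0) / (C_beta - C_alpha)
f_alpha = (80.8 - 49.2) / (80.8 - 39.8)
f_alpha = 0.7707


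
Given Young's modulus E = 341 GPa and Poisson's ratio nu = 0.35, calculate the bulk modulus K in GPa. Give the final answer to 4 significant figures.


K = E / (3*(1-2*nu))
K = 341 / (3*(1-2*0.35))
K = 378.9 GPa


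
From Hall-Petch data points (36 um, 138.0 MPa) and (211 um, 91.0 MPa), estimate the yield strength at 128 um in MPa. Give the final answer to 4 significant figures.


sigma_y = sigma0 + k / sqrt(d)
1/sqrt(d1) = 1/sqrt(3.6e-05) = 166.667;  1/sqrt(d2) = 68.8428
k = (sigma1 - sigma2) / (1/sqrt(d1) - 1/sqrt(d2)) = (138.0 - 91.0) / (166.667 - 68.8428) = 0.480456 MPa*m^0.5
sigma0 = sigma1 - k/sqrt(d1) = 138.0 - 0.480456*166.667 = 57.9241 MPa
sigma_y(d3) = 57.9241 + 0.480456 / sqrt(1.28e-04) = 100.4 MPa


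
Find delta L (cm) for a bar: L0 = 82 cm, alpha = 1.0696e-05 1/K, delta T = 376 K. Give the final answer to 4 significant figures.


dL = L0 * alpha * dT
dL = 82 * 1.0696e-05 * 376
dL = 0.3298 cm


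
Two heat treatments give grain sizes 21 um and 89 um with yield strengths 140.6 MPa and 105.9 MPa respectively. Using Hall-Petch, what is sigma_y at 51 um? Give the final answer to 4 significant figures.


sigma_y = sigma0 + k / sqrt(d)
1/sqrt(d1) = 1/sqrt(2.1e-05) = 218.218;  1/sqrt(d2) = 106
k = (sigma1 - sigma2) / (1/sqrt(d1) - 1/sqrt(d2)) = (140.6 - 105.9) / (218.218 - 106) = 0.309219 MPa*m^0.5
sigma0 = sigma1 - k/sqrt(d1) = 140.6 - 0.309219*218.218 = 73.1228 MPa
sigma_y(d3) = 73.1228 + 0.309219 / sqrt(5.1e-05) = 116.4 MPa


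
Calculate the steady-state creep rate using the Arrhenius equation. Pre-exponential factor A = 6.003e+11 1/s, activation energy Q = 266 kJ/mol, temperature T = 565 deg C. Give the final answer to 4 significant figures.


rate = A * exp(-Q / (R*T))
T = 565 + 273.15 = 838.15 K
rate = 6.003e+11 * exp(-266e3 / (8.314 * 838.15))
rate = 1.586e-05 1/s


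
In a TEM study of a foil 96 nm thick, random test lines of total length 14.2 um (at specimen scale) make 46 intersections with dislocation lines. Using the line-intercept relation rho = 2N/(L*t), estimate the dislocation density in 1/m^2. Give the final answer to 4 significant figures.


rho = 2N / (L * t)
L = 14.2 um = 1.42e-05 m, t = 96 nm = 9.6e-08 m
rho = 2 * 46 / (1.42e-05 * 9.6e-08)
rho = 6.749e+13 1/m^2


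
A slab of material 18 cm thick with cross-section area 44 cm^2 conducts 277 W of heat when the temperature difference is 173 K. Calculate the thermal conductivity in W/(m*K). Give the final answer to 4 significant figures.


k = Q*L / (A*dT)
L = 0.18 m, A = 4.4e-03 m^2
k = 277 * 0.18 / (4.4e-03 * 173)
k = 65.5 W/(m*K)


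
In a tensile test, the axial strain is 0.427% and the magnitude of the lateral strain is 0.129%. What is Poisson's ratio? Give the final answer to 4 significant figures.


nu = -epsilon_lat / epsilon_axial
Lateral strain is contraction (negative), so using magnitudes:
nu = 0.129 / 0.427
nu = 0.3021


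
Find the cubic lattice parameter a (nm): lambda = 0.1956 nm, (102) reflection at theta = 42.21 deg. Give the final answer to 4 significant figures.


d = lambda / (2*sin(theta))
d = 0.1956 / (2*sin(42.21 deg))
d = 0.145568 nm
a = d * sqrt(h^2+k^2+l^2) = 0.145568 * sqrt(5)
a = 0.3255 nm


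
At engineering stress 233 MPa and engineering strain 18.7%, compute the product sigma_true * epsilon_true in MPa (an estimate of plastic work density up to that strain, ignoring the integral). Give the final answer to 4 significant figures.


sigma_true = sigma_eng * (1 + epsilon_eng)
sigma_true = 233 * (1 + 0.187) = 276.571 MPa
epsilon_true = ln(1 + epsilon_eng)
epsilon_true = ln(1 + 0.187) = 0.171429
sigma_true * epsilon_true = 276.571 * 0.171429 = 47.41 MPa


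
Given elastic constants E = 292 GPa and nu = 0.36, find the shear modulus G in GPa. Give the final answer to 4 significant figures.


G = E / (2*(1+nu))
G = 292 / (2*(1+0.36))
G = 107.4 GPa


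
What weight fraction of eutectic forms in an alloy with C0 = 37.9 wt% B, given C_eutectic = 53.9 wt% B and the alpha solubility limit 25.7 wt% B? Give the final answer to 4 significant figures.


f_primary = (C_e - C0) / (C_e - C_alpha_max)
f_primary = (53.9 - 37.9) / (53.9 - 25.7)
f_primary = 0.567376
f_eutectic = 1 - 0.567376 = 0.4326


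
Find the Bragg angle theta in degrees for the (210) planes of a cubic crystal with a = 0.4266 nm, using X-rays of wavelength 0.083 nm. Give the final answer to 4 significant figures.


d = a / sqrt(h^2+k^2+l^2)
d = 0.4266 / sqrt(5) = 0.190781 nm
lambda = 2*d*sin(theta)  =>  sin(theta) = lambda / (2*d)
sin(theta) = 0.083 / (2 * 0.190781) = 0.217527
theta = 12.56 deg


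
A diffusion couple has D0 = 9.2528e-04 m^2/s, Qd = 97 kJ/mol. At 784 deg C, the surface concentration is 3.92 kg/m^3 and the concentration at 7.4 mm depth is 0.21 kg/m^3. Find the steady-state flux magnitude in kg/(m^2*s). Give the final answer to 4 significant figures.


Step 1: D = D0 * exp(-Qd/(R*T))
T = 784 + 273.15 = 1057.15 K
D = 9.2528e-04 * exp(-97e3 / (8.314 * 1057.15)) = 1.49022e-08 m^2/s
Step 2: J = D * (C1 - C2) / dx
J = 1.49022e-08 * (3.92 - 0.21) / 7.4e-03
J = 7.471e-06 kg/(m^2*s)


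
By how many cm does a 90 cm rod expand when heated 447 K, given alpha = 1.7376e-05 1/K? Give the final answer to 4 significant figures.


dL = L0 * alpha * dT
dL = 90 * 1.7376e-05 * 447
dL = 0.699 cm


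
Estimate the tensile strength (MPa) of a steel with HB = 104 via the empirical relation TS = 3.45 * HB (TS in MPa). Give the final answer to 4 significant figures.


TS (MPa) = 3.45 * HB
TS = 3.45 * 104
TS = 358.8 MPa


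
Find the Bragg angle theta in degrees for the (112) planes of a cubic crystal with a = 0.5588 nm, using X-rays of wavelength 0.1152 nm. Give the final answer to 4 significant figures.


d = a / sqrt(h^2+k^2+l^2)
d = 0.5588 / sqrt(6) = 0.228129 nm
lambda = 2*d*sin(theta)  =>  sin(theta) = lambda / (2*d)
sin(theta) = 0.1152 / (2 * 0.228129) = 0.252489
theta = 14.62 deg


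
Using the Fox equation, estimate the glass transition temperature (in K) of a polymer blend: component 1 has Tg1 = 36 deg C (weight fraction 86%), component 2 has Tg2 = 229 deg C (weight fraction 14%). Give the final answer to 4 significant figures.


1/Tg = w1/Tg1 + w2/Tg2 (in Kelvin)
Tg1 = 309.15 K, Tg2 = 502.15 K
1/Tg = 0.86/309.15 + 0.14/502.15
Tg = 326.7 K


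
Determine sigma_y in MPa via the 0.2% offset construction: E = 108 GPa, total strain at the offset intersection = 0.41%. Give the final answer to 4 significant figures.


Offset strain = 0.002
Elastic strain at yield = total_strain - offset = 4.1e-03 - 0.002 = 2.1e-03
sigma_y = E * elastic_strain = 108000 * 2.1e-03
sigma_y = 226.8 MPa


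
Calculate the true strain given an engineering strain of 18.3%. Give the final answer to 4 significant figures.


epsilon_true = ln(1 + epsilon_eng)
epsilon_true = ln(1 + 0.183)
epsilon_true = 0.1681


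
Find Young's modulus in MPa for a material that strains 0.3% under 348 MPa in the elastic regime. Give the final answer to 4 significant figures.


E = sigma / epsilon
epsilon = 0.3% = 3e-03
E = 348 / 3e-03
E = 116000 MPa


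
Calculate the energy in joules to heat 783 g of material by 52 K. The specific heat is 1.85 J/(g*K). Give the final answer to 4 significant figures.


Q = m * cp * dT
Q = 783 * 1.85 * 52
Q = 75320 J


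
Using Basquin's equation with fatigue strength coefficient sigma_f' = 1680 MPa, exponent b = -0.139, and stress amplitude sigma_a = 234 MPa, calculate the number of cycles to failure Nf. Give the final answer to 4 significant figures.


sigma_a = sigma_f' * (2*Nf)^b
2*Nf = (sigma_a / sigma_f')^(1/b)
2*Nf = (234 / 1680)^(1/-0.139)
2*Nf = 1.44193e+06
Nf = 721000 cycles


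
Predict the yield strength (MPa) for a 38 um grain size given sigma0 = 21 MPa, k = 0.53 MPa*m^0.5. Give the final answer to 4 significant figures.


sigma_y = sigma0 + k / sqrt(d)
d = 38 um = 3.8e-05 m
sigma_y = 21 + 0.53 / sqrt(3.8e-05)
sigma_y = 107 MPa


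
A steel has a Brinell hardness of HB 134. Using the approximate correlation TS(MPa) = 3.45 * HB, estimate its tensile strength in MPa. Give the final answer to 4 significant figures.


TS (MPa) = 3.45 * HB
TS = 3.45 * 134
TS = 462.3 MPa


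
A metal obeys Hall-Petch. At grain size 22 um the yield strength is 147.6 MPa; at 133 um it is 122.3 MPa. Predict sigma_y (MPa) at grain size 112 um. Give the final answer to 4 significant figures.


sigma_y = sigma0 + k / sqrt(d)
1/sqrt(d1) = 1/sqrt(2.2e-05) = 213.201;  1/sqrt(d2) = 86.711
k = (sigma1 - sigma2) / (1/sqrt(d1) - 1/sqrt(d2)) = (147.6 - 122.3) / (213.201 - 86.711) = 0.200016 MPa*m^0.5
sigma0 = sigma1 - k/sqrt(d1) = 147.6 - 0.200016*213.201 = 104.956 MPa
sigma_y(d3) = 104.956 + 0.200016 / sqrt(1.12e-04) = 123.9 MPa


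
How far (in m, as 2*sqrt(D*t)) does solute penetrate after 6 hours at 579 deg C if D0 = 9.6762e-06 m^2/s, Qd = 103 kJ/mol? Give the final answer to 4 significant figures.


Step 1: D = D0 * exp(-Qd/(R*T))
T = 852.15 K
D = 9.6762e-06 * exp(-103e3 / (8.314 * 852.15)) = 4.69718e-12 m^2/s
Step 2: L = 2*sqrt(D*t)
t = 6 h = 21600 s
L = 2*sqrt(4.69718e-12 * 21600) = 6.371e-04 m


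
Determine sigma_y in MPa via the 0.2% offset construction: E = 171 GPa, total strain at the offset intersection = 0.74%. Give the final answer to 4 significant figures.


Offset strain = 0.002
Elastic strain at yield = total_strain - offset = 7.4e-03 - 0.002 = 5.4e-03
sigma_y = E * elastic_strain = 171000 * 5.4e-03
sigma_y = 923.4 MPa


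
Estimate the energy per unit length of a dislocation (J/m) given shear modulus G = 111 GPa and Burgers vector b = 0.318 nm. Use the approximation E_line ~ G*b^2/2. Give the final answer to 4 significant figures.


E = G*b^2/2
b = 0.318 nm = 3.18e-10 m
G = 111 GPa = 1.11e+11 Pa
E = 0.5 * 1.11e+11 * (3.18e-10)^2
E = 5.612e-09 J/m


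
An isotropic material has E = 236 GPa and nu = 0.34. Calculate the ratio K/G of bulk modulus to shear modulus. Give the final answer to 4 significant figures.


G = E / (2*(1+nu))
G = 236 / (2*(1+0.34)) = 88.0597 GPa
K = E / (3*(1-2*nu))
K = 236 / (3*(1-2*0.34)) = 245.833 GPa
K/G = 245.833 / 88.0597 = 2.792


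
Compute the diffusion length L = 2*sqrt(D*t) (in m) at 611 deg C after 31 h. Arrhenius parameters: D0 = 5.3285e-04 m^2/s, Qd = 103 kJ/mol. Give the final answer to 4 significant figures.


Step 1: D = D0 * exp(-Qd/(R*T))
T = 884.15 K
D = 5.3285e-04 * exp(-103e3 / (8.314 * 884.15)) = 4.37779e-10 m^2/s
Step 2: L = 2*sqrt(D*t)
t = 31 h = 111600 s
L = 2*sqrt(4.37779e-10 * 111600) = 0.01398 m


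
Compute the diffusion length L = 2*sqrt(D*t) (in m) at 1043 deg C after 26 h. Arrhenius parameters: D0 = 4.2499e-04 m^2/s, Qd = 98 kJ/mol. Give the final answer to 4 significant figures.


Step 1: D = D0 * exp(-Qd/(R*T))
T = 1316.15 K
D = 4.2499e-04 * exp(-98e3 / (8.314 * 1316.15)) = 5.4811e-08 m^2/s
Step 2: L = 2*sqrt(D*t)
t = 26 h = 93600 s
L = 2*sqrt(5.4811e-08 * 93600) = 0.1433 m


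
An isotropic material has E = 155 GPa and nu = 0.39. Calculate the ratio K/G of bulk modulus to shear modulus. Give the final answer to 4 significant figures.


G = E / (2*(1+nu))
G = 155 / (2*(1+0.39)) = 55.7554 GPa
K = E / (3*(1-2*nu))
K = 155 / (3*(1-2*0.39)) = 234.848 GPa
K/G = 234.848 / 55.7554 = 4.212


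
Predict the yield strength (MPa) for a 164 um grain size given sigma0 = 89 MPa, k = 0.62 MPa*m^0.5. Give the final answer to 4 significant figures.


sigma_y = sigma0 + k / sqrt(d)
d = 164 um = 1.64e-04 m
sigma_y = 89 + 0.62 / sqrt(1.64e-04)
sigma_y = 137.4 MPa


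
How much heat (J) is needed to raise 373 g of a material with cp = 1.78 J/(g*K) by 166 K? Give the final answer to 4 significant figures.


Q = m * cp * dT
Q = 373 * 1.78 * 166
Q = 110200 J


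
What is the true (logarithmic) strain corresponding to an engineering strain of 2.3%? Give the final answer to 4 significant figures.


epsilon_true = ln(1 + epsilon_eng)
epsilon_true = ln(1 + 0.023)
epsilon_true = 0.02274


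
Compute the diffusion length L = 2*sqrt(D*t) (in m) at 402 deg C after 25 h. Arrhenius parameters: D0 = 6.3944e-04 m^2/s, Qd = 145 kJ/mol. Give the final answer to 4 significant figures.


Step 1: D = D0 * exp(-Qd/(R*T))
T = 675.15 K
D = 6.3944e-04 * exp(-145e3 / (8.314 * 675.15)) = 3.86468e-15 m^2/s
Step 2: L = 2*sqrt(D*t)
t = 25 h = 90000 s
L = 2*sqrt(3.86468e-15 * 90000) = 3.73e-05 m


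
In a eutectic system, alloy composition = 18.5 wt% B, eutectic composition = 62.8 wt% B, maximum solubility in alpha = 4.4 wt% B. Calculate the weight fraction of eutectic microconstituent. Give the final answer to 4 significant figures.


f_primary = (C_e - C0) / (C_e - C_alpha_max)
f_primary = (62.8 - 18.5) / (62.8 - 4.4)
f_primary = 0.758562
f_eutectic = 1 - 0.758562 = 0.2414


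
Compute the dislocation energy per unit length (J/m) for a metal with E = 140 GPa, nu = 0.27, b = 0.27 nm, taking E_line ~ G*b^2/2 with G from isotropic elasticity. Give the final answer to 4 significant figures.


Step 1: G = E / (2*(1+nu))
G = 140 / (2*(1+0.27)) = 55.1181 GPa = 5.51181e+10 Pa
Step 2: E_line = G*b^2/2
b = 0.27 nm = 2.7e-10 m
E_line = 0.5 * 5.51181e+10 * (2.7e-10)^2 = 2.009e-09 J/m


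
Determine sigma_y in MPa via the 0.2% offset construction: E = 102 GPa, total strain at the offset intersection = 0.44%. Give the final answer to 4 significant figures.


Offset strain = 0.002
Elastic strain at yield = total_strain - offset = 4.4e-03 - 0.002 = 2.4e-03
sigma_y = E * elastic_strain = 102000 * 2.4e-03
sigma_y = 244.8 MPa


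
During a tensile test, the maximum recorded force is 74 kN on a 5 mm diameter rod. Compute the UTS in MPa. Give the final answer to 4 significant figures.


A0 = pi*(d/2)^2 = pi*(5/2)^2 = 19.635 mm^2
UTS = F_max / A0 = 74*1000 / 19.635
UTS = 3769 MPa


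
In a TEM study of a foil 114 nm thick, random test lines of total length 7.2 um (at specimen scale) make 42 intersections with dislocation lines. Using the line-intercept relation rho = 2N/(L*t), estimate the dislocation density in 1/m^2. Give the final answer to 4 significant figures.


rho = 2N / (L * t)
L = 7.2 um = 7.2e-06 m, t = 114 nm = 1.14e-07 m
rho = 2 * 42 / (7.2e-06 * 1.14e-07)
rho = 1.023e+14 1/m^2


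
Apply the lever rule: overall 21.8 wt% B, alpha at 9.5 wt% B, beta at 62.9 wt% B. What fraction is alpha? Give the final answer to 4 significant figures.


f_alpha = (C_beta - C0) / (C_beta - C_alpha)
f_alpha = (62.9 - 21.8) / (62.9 - 9.5)
f_alpha = 0.7697


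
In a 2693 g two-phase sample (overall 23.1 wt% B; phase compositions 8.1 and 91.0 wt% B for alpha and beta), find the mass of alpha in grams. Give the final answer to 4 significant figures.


f_alpha = (C_beta - C0) / (C_beta - C_alpha)
f_alpha = (91.0 - 23.1) / (91.0 - 8.1) = 0.819059
m_alpha = f_alpha * m_total = 0.819059 * 2693 = 2206 g


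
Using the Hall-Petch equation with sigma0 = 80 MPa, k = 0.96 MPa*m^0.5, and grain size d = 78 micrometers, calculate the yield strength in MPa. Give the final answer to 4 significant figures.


sigma_y = sigma0 + k / sqrt(d)
d = 78 um = 7.8e-05 m
sigma_y = 80 + 0.96 / sqrt(7.8e-05)
sigma_y = 188.7 MPa


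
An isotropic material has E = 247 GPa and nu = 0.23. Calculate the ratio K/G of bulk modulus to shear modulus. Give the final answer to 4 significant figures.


G = E / (2*(1+nu))
G = 247 / (2*(1+0.23)) = 100.407 GPa
K = E / (3*(1-2*nu))
K = 247 / (3*(1-2*0.23)) = 152.469 GPa
K/G = 152.469 / 100.407 = 1.519


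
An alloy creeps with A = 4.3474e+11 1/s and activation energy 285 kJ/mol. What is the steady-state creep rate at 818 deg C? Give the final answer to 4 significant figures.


rate = A * exp(-Q / (R*T))
T = 818 + 273.15 = 1091.15 K
rate = 4.3474e+11 * exp(-285e3 / (8.314 * 1091.15))
rate = 9.873e-03 1/s


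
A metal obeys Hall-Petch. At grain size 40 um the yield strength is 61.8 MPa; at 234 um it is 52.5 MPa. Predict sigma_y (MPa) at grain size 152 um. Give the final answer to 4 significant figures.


sigma_y = sigma0 + k / sqrt(d)
1/sqrt(d1) = 1/sqrt(4e-05) = 158.114;  1/sqrt(d2) = 65.372
k = (sigma1 - sigma2) / (1/sqrt(d1) - 1/sqrt(d2)) = (61.8 - 52.5) / (158.114 - 65.372) = 0.100278 MPa*m^0.5
sigma0 = sigma1 - k/sqrt(d1) = 61.8 - 0.100278*158.114 = 45.9446 MPa
sigma_y(d3) = 45.9446 + 0.100278 / sqrt(1.52e-04) = 54.08 MPa


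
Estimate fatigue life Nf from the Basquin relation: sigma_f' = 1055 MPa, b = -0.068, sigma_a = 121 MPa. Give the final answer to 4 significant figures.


sigma_a = sigma_f' * (2*Nf)^b
2*Nf = (sigma_a / sigma_f')^(1/b)
2*Nf = (121 / 1055)^(1/-0.068)
2*Nf = 6.76703e+13
Nf = 3.384e+13 cycles


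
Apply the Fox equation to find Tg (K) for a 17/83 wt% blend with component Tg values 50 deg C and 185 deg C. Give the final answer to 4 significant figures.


1/Tg = w1/Tg1 + w2/Tg2 (in Kelvin)
Tg1 = 323.15 K, Tg2 = 458.15 K
1/Tg = 0.17/323.15 + 0.83/458.15
Tg = 427.8 K


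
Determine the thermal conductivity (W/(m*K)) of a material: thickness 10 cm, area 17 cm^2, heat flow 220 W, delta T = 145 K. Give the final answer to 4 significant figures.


k = Q*L / (A*dT)
L = 0.1 m, A = 1.7e-03 m^2
k = 220 * 0.1 / (1.7e-03 * 145)
k = 89.25 W/(m*K)


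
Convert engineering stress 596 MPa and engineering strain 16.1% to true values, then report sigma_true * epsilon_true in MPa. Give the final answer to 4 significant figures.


sigma_true = sigma_eng * (1 + epsilon_eng)
sigma_true = 596 * (1 + 0.161) = 691.956 MPa
epsilon_true = ln(1 + epsilon_eng)
epsilon_true = ln(1 + 0.161) = 0.149282
sigma_true * epsilon_true = 691.956 * 0.149282 = 103.3 MPa


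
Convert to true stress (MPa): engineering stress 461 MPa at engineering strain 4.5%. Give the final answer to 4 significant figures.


sigma_true = sigma_eng * (1 + epsilon_eng)
sigma_true = 461 * (1 + 0.045)
sigma_true = 481.7 MPa


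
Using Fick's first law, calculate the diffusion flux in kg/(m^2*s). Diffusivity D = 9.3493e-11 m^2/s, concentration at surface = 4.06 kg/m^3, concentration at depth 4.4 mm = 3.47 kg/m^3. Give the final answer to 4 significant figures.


J = -D * (dC/dx) = D * (C1 - C2) / dx
J = 9.3493e-11 * (4.06 - 3.47) / 4.4e-03
J = 1.254e-08 kg/(m^2*s)


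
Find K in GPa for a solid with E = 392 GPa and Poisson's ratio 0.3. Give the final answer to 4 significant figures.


K = E / (3*(1-2*nu))
K = 392 / (3*(1-2*0.3))
K = 326.7 GPa


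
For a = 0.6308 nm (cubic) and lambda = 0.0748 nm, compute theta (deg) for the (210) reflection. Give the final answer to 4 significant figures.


d = a / sqrt(h^2+k^2+l^2)
d = 0.6308 / sqrt(5) = 0.282102 nm
lambda = 2*d*sin(theta)  =>  sin(theta) = lambda / (2*d)
sin(theta) = 0.0748 / (2 * 0.282102) = 0.132576
theta = 7.618 deg


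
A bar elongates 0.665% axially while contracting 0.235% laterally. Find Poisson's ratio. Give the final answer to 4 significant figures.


nu = -epsilon_lat / epsilon_axial
Lateral strain is contraction (negative), so using magnitudes:
nu = 0.235 / 0.665
nu = 0.3534


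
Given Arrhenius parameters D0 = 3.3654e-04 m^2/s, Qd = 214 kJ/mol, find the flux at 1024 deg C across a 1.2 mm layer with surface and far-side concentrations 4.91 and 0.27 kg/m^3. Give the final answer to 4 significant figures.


Step 1: D = D0 * exp(-Qd/(R*T))
T = 1024 + 273.15 = 1297.15 K
D = 3.3654e-04 * exp(-214e3 / (8.314 * 1297.15)) = 8.11349e-13 m^2/s
Step 2: J = D * (C1 - C2) / dx
J = 8.11349e-13 * (4.91 - 0.27) / 1.2e-03
J = 3.137e-09 kg/(m^2*s)


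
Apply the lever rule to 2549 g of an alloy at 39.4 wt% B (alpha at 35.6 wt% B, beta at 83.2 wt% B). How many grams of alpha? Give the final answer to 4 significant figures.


f_alpha = (C_beta - C0) / (C_beta - C_alpha)
f_alpha = (83.2 - 39.4) / (83.2 - 35.6) = 0.920168
m_alpha = f_alpha * m_total = 0.920168 * 2549 = 2346 g


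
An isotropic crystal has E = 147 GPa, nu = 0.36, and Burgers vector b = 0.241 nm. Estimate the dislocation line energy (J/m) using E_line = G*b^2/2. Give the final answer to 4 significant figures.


Step 1: G = E / (2*(1+nu))
G = 147 / (2*(1+0.36)) = 54.0441 GPa = 5.40441e+10 Pa
Step 2: E_line = G*b^2/2
b = 0.241 nm = 2.41e-10 m
E_line = 0.5 * 5.40441e+10 * (2.41e-10)^2 = 1.569e-09 J/m


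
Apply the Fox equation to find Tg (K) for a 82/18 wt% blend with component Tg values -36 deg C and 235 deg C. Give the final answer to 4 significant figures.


1/Tg = w1/Tg1 + w2/Tg2 (in Kelvin)
Tg1 = 237.15 K, Tg2 = 508.15 K
1/Tg = 0.82/237.15 + 0.18/508.15
Tg = 262.3 K


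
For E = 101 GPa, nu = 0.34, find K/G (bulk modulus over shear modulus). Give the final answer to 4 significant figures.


G = E / (2*(1+nu))
G = 101 / (2*(1+0.34)) = 37.6866 GPa
K = E / (3*(1-2*nu))
K = 101 / (3*(1-2*0.34)) = 105.208 GPa
K/G = 105.208 / 37.6866 = 2.792


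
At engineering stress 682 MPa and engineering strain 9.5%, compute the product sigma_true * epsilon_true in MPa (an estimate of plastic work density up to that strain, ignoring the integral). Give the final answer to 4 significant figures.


sigma_true = sigma_eng * (1 + epsilon_eng)
sigma_true = 682 * (1 + 0.095) = 746.79 MPa
epsilon_true = ln(1 + epsilon_eng)
epsilon_true = ln(1 + 0.095) = 0.0907544
sigma_true * epsilon_true = 746.79 * 0.0907544 = 67.77 MPa


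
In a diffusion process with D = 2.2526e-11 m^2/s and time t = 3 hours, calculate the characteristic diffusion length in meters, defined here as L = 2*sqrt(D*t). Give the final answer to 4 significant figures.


t = 3 hr = 10800 s
Diffusion length = 2*sqrt(D*t)
= 2*sqrt(2.2526e-11 * 10800)
= 9.865e-04 m


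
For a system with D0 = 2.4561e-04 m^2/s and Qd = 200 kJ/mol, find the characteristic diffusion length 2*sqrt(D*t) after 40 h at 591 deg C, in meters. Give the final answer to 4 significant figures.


Step 1: D = D0 * exp(-Qd/(R*T))
T = 864.15 K
D = 2.4561e-04 * exp(-200e3 / (8.314 * 864.15)) = 1.99782e-16 m^2/s
Step 2: L = 2*sqrt(D*t)
t = 40 h = 144000 s
L = 2*sqrt(1.99782e-16 * 144000) = 1.073e-05 m


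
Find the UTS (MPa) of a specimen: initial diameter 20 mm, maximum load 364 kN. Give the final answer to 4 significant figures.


A0 = pi*(d/2)^2 = pi*(20/2)^2 = 314.159 mm^2
UTS = F_max / A0 = 364*1000 / 314.159
UTS = 1159 MPa


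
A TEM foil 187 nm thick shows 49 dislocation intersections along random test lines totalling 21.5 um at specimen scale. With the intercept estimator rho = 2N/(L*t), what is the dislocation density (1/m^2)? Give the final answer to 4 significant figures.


rho = 2N / (L * t)
L = 21.5 um = 2.15e-05 m, t = 187 nm = 1.87e-07 m
rho = 2 * 49 / (2.15e-05 * 1.87e-07)
rho = 2.438e+13 1/m^2


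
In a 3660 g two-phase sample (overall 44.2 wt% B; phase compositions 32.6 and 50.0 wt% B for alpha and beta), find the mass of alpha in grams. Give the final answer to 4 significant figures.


f_alpha = (C_beta - C0) / (C_beta - C_alpha)
f_alpha = (50.0 - 44.2) / (50.0 - 32.6) = 0.333333
m_alpha = f_alpha * m_total = 0.333333 * 3660 = 1220 g


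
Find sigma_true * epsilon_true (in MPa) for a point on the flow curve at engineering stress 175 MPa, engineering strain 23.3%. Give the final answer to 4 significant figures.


sigma_true = sigma_eng * (1 + epsilon_eng)
sigma_true = 175 * (1 + 0.233) = 215.775 MPa
epsilon_true = ln(1 + epsilon_eng)
epsilon_true = ln(1 + 0.233) = 0.20945
sigma_true * epsilon_true = 215.775 * 0.20945 = 45.19 MPa


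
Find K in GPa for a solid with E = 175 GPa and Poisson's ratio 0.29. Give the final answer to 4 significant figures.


K = E / (3*(1-2*nu))
K = 175 / (3*(1-2*0.29))
K = 138.9 GPa


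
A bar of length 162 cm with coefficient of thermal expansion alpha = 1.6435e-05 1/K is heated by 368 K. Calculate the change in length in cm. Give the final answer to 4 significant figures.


dL = L0 * alpha * dT
dL = 162 * 1.6435e-05 * 368
dL = 0.9798 cm


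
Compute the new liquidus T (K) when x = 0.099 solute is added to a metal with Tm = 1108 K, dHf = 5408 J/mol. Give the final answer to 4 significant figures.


dT = R*Tm^2*x / dHf
dT = 8.314 * 1108^2 * 0.099 / 5408
dT = 186.848 K
T_new = 1108 - 186.848 = 921.2 K


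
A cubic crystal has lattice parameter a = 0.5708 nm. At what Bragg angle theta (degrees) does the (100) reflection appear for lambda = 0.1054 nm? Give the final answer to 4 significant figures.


d = a / sqrt(h^2+k^2+l^2)
d = 0.5708 / sqrt(1) = 0.5708 nm
lambda = 2*d*sin(theta)  =>  sin(theta) = lambda / (2*d)
sin(theta) = 0.1054 / (2 * 0.5708) = 0.0923266
theta = 5.297 deg


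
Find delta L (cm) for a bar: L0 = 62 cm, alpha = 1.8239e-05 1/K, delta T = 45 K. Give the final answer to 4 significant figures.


dL = L0 * alpha * dT
dL = 62 * 1.8239e-05 * 45
dL = 0.05089 cm


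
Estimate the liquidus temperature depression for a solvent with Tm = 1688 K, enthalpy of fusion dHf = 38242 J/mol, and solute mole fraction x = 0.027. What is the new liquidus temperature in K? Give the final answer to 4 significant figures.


dT = R*Tm^2*x / dHf
dT = 8.314 * 1688^2 * 0.027 / 38242
dT = 16.7255 K
T_new = 1688 - 16.7255 = 1671 K


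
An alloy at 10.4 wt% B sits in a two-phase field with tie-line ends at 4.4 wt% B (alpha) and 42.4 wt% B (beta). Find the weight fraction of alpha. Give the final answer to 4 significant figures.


f_alpha = (C_beta - C0) / (C_beta - C_alpha)
f_alpha = (42.4 - 10.4) / (42.4 - 4.4)
f_alpha = 0.8421


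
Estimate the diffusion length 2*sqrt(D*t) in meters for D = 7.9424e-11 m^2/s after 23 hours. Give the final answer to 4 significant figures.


t = 23 hr = 82800 s
Diffusion length = 2*sqrt(D*t)
= 2*sqrt(7.9424e-11 * 82800)
= 5.129e-03 m
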